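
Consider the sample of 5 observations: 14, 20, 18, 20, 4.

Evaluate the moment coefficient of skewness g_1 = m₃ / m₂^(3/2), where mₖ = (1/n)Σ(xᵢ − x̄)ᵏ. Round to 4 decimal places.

x̄ = (14 + 20 + 18 + 20 + 4) / 5 = 15.2000
deviations (xᵢ − x̄): -1.2000, 4.8000, 2.8000, 4.8000, -11.2000
Σ(xᵢ − x̄)² = 180.8000 ⇒ m₂ = 180.8000/5 = 36.16000
Σ(xᵢ − x̄)³ = -1163.5200 ⇒ m₃ = -1163.5200/5 = -232.70400
m₂^(3/2) = 36.16000^(1.5) = 217.44160
g_1 = m₃ / m₂^(3/2) = -232.70400 / 217.44160 ≈ -1.0702

-1.0702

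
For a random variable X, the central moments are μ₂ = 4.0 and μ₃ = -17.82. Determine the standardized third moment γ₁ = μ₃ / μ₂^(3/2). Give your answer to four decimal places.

-2.2275

σ = √μ₂ = √4.0 = 2.00000
σ³ = μ₂^(3/2) = 8.00000
γ₁ = μ₃/σ³ = -17.82 / 8.00000 ≈ -2.2275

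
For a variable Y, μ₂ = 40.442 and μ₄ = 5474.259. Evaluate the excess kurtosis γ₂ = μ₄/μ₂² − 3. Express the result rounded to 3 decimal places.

μ₂² = 40.442² = 1635.55536
μ₄/μ₂² = 5474.259 / 1635.55536 = 3.34703
γ₂ = 3.34703 − 3 ≈ 0.347

0.347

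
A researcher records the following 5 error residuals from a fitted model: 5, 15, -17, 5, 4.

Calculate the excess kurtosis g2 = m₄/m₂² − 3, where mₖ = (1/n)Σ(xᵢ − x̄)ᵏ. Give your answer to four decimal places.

x̄ = 2.4000
Σ(xᵢ − x̄)² = 551.2000 ⇒ m₂ = 110.24000
Σ(xᵢ − x̄)⁴ = 166949.5360 ⇒ m₄ = 33389.90720
m₂² = 12152.85760
g2 = m₄/m₂² − 3 = 2.74749 − 3 ≈ -0.2525

-0.2525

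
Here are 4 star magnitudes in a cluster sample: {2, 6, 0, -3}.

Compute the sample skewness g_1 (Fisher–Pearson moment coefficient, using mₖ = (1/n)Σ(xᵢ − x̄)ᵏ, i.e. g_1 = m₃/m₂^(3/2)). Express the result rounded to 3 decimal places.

0.207

x̄ = (2 + 6 + 0 - 3) / 4 = 1.2500
deviations (xᵢ − x̄): 0.7500, 4.7500, -1.2500, -4.2500
Σ(xᵢ − x̄)² = 42.7500 ⇒ m₂ = 42.7500/4 = 10.68750
Σ(xᵢ − x̄)³ = 28.8750 ⇒ m₃ = 28.8750/4 = 7.21875
m₂^(3/2) = 10.68750^(1.5) = 34.93930
g_1 = m₃ / m₂^(3/2) = 7.21875 / 34.93930 ≈ 0.207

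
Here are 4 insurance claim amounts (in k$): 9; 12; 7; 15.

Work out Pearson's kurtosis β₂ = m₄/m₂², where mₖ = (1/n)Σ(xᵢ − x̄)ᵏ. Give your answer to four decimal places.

x̄ = 10.7500
Σ(xᵢ − x̄)² = 36.7500 ⇒ m₂ = 9.18750
Σ(xᵢ − x̄)⁴ = 535.8281 ⇒ m₄ = 133.95703
m₂² = 84.41016
β₂ = m₄/m₂² = 133.95703 / 84.41016 ≈ 1.5870

1.5870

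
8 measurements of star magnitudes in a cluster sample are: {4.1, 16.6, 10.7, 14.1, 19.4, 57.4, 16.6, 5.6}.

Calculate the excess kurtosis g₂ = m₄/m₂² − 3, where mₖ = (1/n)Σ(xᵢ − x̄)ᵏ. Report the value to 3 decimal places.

2.052

x̄ = 18.0625
Σ(xᵢ − x̄)² = 1973.6788 ⇒ m₂ = 246.70984
Σ(xᵢ − x̄)⁴ = 2459892.8475 ⇒ m₄ = 307486.60594
m₂² = 60865.74700
g₂ = m₄/m₂² − 3 = 5.05188 − 3 ≈ 2.052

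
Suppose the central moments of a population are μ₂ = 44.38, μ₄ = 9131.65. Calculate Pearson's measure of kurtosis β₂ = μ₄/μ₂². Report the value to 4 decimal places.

μ₂² = 44.38² = 1969.58440
μ₄/μ₂² = 9131.65 / 1969.58440 = 4.63633
β₂ ≈ 4.6363

4.6363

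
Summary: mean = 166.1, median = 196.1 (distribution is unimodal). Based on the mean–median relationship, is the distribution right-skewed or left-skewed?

mean − median = 166.1 − 196.1 = -30.0
mean < median ⇒ the longer tail is on the left ⇒ left-skewed (negatively skewed).

left-skewed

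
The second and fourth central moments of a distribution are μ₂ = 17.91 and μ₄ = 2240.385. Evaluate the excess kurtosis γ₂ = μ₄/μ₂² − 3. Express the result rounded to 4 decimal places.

μ₂² = 17.91² = 320.76810
μ₄/μ₂² = 2240.385 / 320.76810 = 6.98444
γ₂ = 6.98444 − 3 ≈ 3.9844

3.9844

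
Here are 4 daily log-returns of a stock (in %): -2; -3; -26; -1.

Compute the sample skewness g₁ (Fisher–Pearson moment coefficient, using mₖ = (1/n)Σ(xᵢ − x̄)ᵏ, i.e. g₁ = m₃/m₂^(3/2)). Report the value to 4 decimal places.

x̄ = (-2 - 3 - 26 - 1) / 4 = -8.0000
deviations (xᵢ − x̄): 6.0000, 5.0000, -18.0000, 7.0000
Σ(xᵢ − x̄)² = 434.0000 ⇒ m₂ = 434.0000/4 = 108.50000
Σ(xᵢ − x̄)³ = -5148.0000 ⇒ m₃ = -5148.0000/4 = -1287.00000
m₂^(3/2) = 108.50000^(1.5) = 1130.17217
g₁ = m₃ / m₂^(3/2) = -1287.00000 / 1130.17217 ≈ -1.1388

-1.1388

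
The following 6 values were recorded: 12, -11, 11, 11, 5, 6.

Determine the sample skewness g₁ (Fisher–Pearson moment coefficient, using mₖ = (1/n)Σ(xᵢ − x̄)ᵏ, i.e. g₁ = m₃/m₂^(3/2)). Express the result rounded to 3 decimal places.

-1.372

x̄ = (12 - 11 + 11 + 11 + 5 + 6) / 6 = 5.6667
deviations (xᵢ − x̄): 6.3333, -16.6667, 5.3333, 5.3333, -0.6667, 0.3333
Σ(xᵢ − x̄)² = 375.3333 ⇒ m₂ = 375.3333/6 = 62.55556
Σ(xᵢ − x̄)³ = -4072.4444 ⇒ m₃ = -4072.4444/6 = -678.74074
m₂^(3/2) = 62.55556^(1.5) = 494.76484
g₁ = m₃ / m₂^(3/2) = -678.74074 / 494.76484 ≈ -1.372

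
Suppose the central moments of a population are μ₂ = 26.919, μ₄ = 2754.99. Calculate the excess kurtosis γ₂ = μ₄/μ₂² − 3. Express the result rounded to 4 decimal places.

μ₂² = 26.919² = 724.63256
μ₄/μ₂² = 2754.99 / 724.63256 = 3.80191
γ₂ = 3.80191 − 3 ≈ 0.8019

0.8019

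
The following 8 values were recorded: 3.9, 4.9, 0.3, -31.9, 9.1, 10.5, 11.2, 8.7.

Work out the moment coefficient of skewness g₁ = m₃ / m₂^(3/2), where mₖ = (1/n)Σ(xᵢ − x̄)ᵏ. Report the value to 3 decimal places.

x̄ = (3.9 + 4.9 + 0.3 - 31.9 + 9.1 + 10.5 + 11.2 + 8.7) / 8 = 2.0875
deviations (xᵢ − x̄): 1.8125, 2.8125, -1.7875, -33.9875, 7.0125, 8.4125, 9.1125, 6.6125
Σ(xᵢ − x̄)² = 1416.2487 ⇒ m₂ = 1416.2487/8 = 177.03109
Σ(xᵢ − x̄)³ = -37252.1677 ⇒ m₃ = -37252.1677/8 = -4656.52096
m₂^(3/2) = 177.03109^(1.5) = 2355.45238
g₁ = m₃ / m₂^(3/2) = -4656.52096 / 2355.45238 ≈ -1.977

-1.977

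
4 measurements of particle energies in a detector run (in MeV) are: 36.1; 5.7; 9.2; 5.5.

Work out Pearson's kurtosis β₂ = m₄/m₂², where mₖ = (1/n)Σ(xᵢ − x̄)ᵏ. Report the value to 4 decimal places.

2.2955

x̄ = 14.1250
Σ(xᵢ − x̄)² = 652.5275 ⇒ m₂ = 163.13188
Σ(xᵢ − x̄)⁴ = 244353.5632 ⇒ m₄ = 61088.39080
m₂² = 26612.00864
β₂ = m₄/m₂² = 61088.39080 / 26612.00864 ≈ 2.2955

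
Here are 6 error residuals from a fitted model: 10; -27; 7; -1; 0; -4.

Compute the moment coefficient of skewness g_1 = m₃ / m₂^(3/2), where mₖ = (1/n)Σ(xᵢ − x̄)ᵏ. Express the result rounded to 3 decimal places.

x̄ = (10 - 27 + 7 - 1 + 0 - 4) / 6 = -2.5000
deviations (xᵢ − x̄): 12.5000, -24.5000, 9.5000, 1.5000, 2.5000, -1.5000
Σ(xᵢ − x̄)² = 857.5000 ⇒ m₂ = 857.5000/6 = 142.91667
Σ(xᵢ − x̄)³ = -11880.0000 ⇒ m₃ = -11880.0000/6 = -1980.00000
m₂^(3/2) = 142.91667^(1.5) = 1708.53672
g_1 = m₃ / m₂^(3/2) = -1980.00000 / 1708.53672 ≈ -1.159

-1.159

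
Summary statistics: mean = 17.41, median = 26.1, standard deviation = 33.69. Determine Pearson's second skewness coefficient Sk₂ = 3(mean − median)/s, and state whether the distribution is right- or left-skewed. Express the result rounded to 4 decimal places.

Sk₂ = 3(17.41 − 26.1) / 33.69 = 3 × -8.6900 / 33.69
    = -26.0700 / 33.69 ≈ -0.7738
Sk₂ < 0 ⇒ mean < median ⇒ left-skewed (negative skew).

-0.7738, left-skewed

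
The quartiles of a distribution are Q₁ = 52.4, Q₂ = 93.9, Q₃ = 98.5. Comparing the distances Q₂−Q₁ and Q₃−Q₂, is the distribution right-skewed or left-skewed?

left-skewed

Q₂ − Q₁ = 41.5;  Q₃ − Q₂ = 4.6
Q₂ − Q₁ > Q₃ − Q₂ ⇒ the lower half is more spread out ⇒ left-skewed.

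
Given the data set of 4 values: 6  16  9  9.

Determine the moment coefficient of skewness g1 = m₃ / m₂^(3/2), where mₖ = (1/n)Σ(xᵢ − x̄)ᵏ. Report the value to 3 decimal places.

0.756

x̄ = (6 + 16 + 9 + 9) / 4 = 10.0000
deviations (xᵢ − x̄): -4.0000, 6.0000, -1.0000, -1.0000
Σ(xᵢ − x̄)² = 54.0000 ⇒ m₂ = 54.0000/4 = 13.50000
Σ(xᵢ − x̄)³ = 150.0000 ⇒ m₃ = 150.0000/4 = 37.50000
m₂^(3/2) = 13.50000^(1.5) = 49.60217
g1 = m₃ / m₂^(3/2) = 37.50000 / 49.60217 ≈ 0.756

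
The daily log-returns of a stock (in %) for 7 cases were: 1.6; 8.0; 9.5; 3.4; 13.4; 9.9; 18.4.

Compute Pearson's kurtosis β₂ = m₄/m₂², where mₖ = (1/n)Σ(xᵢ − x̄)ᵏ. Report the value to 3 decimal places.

2.188

x̄ = 9.1714
Σ(xᵢ − x̄)² = 195.6943 ⇒ m₂ = 27.95633
Σ(xᵢ − x̄)⁴ = 11971.0844 ⇒ m₄ = 1710.15492
m₂² = 781.55619
β₂ = m₄/m₂² = 1710.15492 / 781.55619 ≈ 2.188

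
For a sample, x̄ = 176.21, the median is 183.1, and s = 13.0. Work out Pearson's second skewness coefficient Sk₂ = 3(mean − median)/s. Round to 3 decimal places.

-1.590

Sk₂ = 3(176.21 − 183.1) / 13.0 = 3 × -6.8900 / 13.0
    = -20.6700 / 13.0 ≈ -1.590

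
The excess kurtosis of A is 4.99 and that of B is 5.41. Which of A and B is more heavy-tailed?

B

Higher excess kurtosis ⇒ heavier tails relative to the normal distribution.
4.99 vs 5.41: the larger is 5.41, so B has heavier tails.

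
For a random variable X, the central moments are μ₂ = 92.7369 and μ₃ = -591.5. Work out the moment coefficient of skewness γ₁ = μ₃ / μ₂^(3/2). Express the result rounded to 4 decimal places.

σ = √μ₂ = √92.7369 = 9.63000
σ³ = μ₂^(3/2) = 893.05635
γ₁ = μ₃/σ³ = -591.5 / 893.05635 ≈ -0.6623

-0.6623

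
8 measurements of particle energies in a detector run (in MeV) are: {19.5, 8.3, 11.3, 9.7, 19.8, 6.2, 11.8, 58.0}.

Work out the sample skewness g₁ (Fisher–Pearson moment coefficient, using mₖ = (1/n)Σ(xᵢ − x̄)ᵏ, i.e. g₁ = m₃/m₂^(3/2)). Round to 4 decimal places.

x̄ = (19.5 + 8.3 + 11.3 + 9.7 + 19.8 + 6.2 + 11.8 + 58.0) / 8 = 18.0750
deviations (xᵢ − x̄): 1.4250, -9.7750, -6.7750, -8.3750, 1.7250, -11.8750, -6.2750, 39.9250
Σ(xᵢ − x̄)² = 1990.9950 ⇒ m₂ = 1990.9950/8 = 248.87437
Σ(xᵢ − x̄)³ = 59894.6467 ⇒ m₃ = 59894.6467/8 = 7486.83084
m₂^(3/2) = 248.87437^(1.5) = 3926.18061
g₁ = m₃ / m₂^(3/2) = 7486.83084 / 3926.18061 ≈ 1.9069

1.9069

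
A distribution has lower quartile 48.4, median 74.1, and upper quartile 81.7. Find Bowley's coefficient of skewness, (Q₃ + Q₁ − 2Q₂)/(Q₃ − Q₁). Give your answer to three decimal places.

numerator: Q₃ + Q₁ − 2Q₂ = 81.7 + 48.4 − 2×74.1 = -18.1000
denominator: Q₃ − Q₁ = 81.7 − 48.4 = 33.3000
Bowley skewness = -18.1000 / 33.3000 ≈ -0.544

-0.544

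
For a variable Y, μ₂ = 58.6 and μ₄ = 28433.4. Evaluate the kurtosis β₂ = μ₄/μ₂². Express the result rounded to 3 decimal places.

8.280

μ₂² = 58.6² = 3433.96000
μ₄/μ₂² = 28433.4 / 3433.96000 = 8.28006
β₂ ≈ 8.280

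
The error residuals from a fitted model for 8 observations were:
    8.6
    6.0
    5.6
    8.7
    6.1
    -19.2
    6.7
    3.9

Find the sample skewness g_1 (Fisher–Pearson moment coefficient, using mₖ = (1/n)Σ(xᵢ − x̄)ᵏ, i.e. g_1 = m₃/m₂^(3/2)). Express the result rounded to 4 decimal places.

x̄ = (8.6 + 6.0 + 5.6 + 8.7 + 6.1 - 19.2 + 6.7 + 3.9) / 8 = 3.3000
deviations (xᵢ − x̄): 5.3000, 2.7000, 2.3000, 5.4000, 2.8000, -22.5000, 3.4000, 0.6000
Σ(xᵢ − x̄)² = 595.8400 ⇒ m₂ = 595.8400/8 = 74.48000
Σ(xᵢ − x̄)³ = -10990.9620 ⇒ m₃ = -10990.9620/8 = -1373.87025
m₂^(3/2) = 74.48000^(1.5) = 642.77578
g_1 = m₃ / m₂^(3/2) = -1373.87025 / 642.77578 ≈ -2.1374

-2.1374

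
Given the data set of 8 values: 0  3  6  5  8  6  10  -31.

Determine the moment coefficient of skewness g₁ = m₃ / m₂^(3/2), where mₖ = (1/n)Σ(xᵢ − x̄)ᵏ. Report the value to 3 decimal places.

x̄ = (0 + 3 + 6 + 5 + 8 + 6 + 10 - 31) / 8 = 0.8750
deviations (xᵢ − x̄): -0.8750, 2.1250, 5.1250, 4.1250, 7.1250, 5.1250, 9.1250, -31.8750
Σ(xᵢ − x̄)² = 1224.8750 ⇒ m₂ = 1224.8750/8 = 153.10938
Σ(xᵢ − x̄)³ = -30915.6563 ⇒ m₃ = -30915.6563/8 = -3864.45703
m₂^(3/2) = 153.10938^(1.5) = 1894.53519
g₁ = m₃ / m₂^(3/2) = -3864.45703 / 1894.53519 ≈ -2.040

-2.040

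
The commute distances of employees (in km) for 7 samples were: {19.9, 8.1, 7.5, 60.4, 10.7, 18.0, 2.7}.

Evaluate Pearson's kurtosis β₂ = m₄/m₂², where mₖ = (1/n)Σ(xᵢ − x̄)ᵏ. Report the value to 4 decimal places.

x̄ = 18.1857
Σ(xᵢ − x̄)² = 2296.7686 ⇒ m₂ = 328.10980
Σ(xᵢ − x̄)⁴ = 3259729.2688 ⇒ m₄ = 465675.60983
m₂² = 107656.03818
β₂ = m₄/m₂² = 465675.60983 / 107656.03818 ≈ 4.3256

4.3256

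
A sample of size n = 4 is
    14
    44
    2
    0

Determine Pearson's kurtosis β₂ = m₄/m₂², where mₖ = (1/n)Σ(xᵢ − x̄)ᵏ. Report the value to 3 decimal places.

x̄ = 15.0000
Σ(xᵢ − x̄)² = 1236.0000 ⇒ m₂ = 309.00000
Σ(xᵢ − x̄)⁴ = 786468.0000 ⇒ m₄ = 196617.00000
m₂² = 95481.00000
β₂ = m₄/m₂² = 196617.00000 / 95481.00000 ≈ 2.059

2.059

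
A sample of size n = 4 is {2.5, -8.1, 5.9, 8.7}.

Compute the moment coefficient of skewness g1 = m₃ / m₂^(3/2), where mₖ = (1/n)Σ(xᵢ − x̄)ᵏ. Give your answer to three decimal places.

x̄ = (2.5 - 8.1 + 5.9 + 8.7) / 4 = 2.2500
deviations (xᵢ − x̄): 0.2500, -10.3500, 3.6500, 6.4500
Σ(xᵢ − x̄)² = 162.1100 ⇒ m₂ = 162.1100/4 = 40.52750
Σ(xᵢ − x̄)³ = -791.7390 ⇒ m₃ = -791.7390/4 = -197.93475
m₂^(3/2) = 40.52750^(1.5) = 258.00298
g1 = m₃ / m₂^(3/2) = -197.93475 / 258.00298 ≈ -0.767

-0.767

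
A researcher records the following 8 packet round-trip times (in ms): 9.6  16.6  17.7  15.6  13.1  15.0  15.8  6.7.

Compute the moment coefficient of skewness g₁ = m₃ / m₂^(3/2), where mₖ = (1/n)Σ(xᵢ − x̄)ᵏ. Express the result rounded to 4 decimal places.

-0.9135

x̄ = (9.6 + 16.6 + 17.7 + 15.6 + 13.1 + 15.0 + 15.8 + 6.7) / 8 = 13.7625
deviations (xᵢ − x̄): -4.1625, 2.8375, 3.9375, 1.8375, -0.6625, 1.2375, 2.0375, -7.0625
Σ(xᵢ − x̄)² = 100.2588 ⇒ m₂ = 100.2588/8 = 12.53234
Σ(xᵢ − x̄)³ = -324.2315 ⇒ m₃ = -324.2315/8 = -40.52893
m₂^(3/2) = 12.53234^(1.5) = 44.36581
g₁ = m₃ / m₂^(3/2) = -40.52893 / 44.36581 ≈ -0.9135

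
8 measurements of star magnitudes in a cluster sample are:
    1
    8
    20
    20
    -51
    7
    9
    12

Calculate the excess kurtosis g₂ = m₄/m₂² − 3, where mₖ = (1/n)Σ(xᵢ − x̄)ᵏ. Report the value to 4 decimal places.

x̄ = 3.2500
Σ(xᵢ − x̄)² = 3655.5000 ⇒ m₂ = 456.93750
Σ(xᵢ − x̄)⁴ = 8826734.9063 ⇒ m₄ = 1103341.86328
m₂² = 208791.87891
g₂ = m₄/m₂² − 3 = 5.28441 − 3 ≈ 2.2844

2.2844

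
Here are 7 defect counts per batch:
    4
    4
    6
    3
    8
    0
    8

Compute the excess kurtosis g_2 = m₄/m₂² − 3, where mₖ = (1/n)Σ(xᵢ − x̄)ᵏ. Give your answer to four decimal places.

-0.8829

x̄ = 4.7143
Σ(xᵢ − x̄)² = 49.4286 ⇒ m₂ = 7.06122
Σ(xᵢ − x̄)⁴ = 738.9213 ⇒ m₄ = 105.56018
m₂² = 49.86089
g_2 = m₄/m₂² − 3 = 2.11709 − 3 ≈ -0.8829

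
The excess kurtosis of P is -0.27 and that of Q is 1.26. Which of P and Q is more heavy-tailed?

Higher excess kurtosis ⇒ heavier tails relative to the normal distribution.
-0.27 vs 1.26: the larger is 1.26, so Q has heavier tails. (Q is leptokurtic — heavier-than-normal tails; the other is platykurtic.)

Q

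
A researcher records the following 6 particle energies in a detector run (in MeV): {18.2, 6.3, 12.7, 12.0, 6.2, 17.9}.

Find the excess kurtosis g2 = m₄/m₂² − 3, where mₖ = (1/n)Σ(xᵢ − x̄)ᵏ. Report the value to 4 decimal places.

x̄ = 12.2167
Σ(xᵢ − x̄)² = 139.5883 ⇒ m₂ = 23.26472
Σ(xᵢ − x̄)⁴ = 4860.9709 ⇒ m₄ = 810.16181
m₂² = 541.24730
g2 = m₄/m₂² − 3 = 1.49684 − 3 ≈ -1.5032

-1.5032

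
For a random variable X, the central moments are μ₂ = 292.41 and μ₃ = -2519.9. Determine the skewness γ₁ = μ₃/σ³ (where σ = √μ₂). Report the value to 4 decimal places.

-0.5040

σ = √μ₂ = √292.41 = 17.10000
σ³ = μ₂^(3/2) = 5000.21100
γ₁ = μ₃/σ³ = -2519.9 / 5000.21100 ≈ -0.5040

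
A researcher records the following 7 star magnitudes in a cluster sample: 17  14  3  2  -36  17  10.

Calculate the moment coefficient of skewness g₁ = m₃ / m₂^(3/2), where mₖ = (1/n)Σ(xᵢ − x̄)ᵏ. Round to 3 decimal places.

-1.605

x̄ = (17 + 14 + 3 + 2 - 36 + 17 + 10) / 7 = 3.8571
deviations (xᵢ − x̄): 13.1429, 10.1429, -0.8571, -1.8571, -39.8571, 13.1429, 6.1429
Σ(xᵢ − x̄)² = 2078.8571 ⇒ m₂ = 2078.8571/7 = 296.97959
Σ(xᵢ − x̄)³ = -57508.0408 ⇒ m₃ = -57508.0408/7 = -8215.43440
m₂^(3/2) = 296.97959^(1.5) = 5117.87777
g₁ = m₃ / m₂^(3/2) = -8215.43440 / 5117.87777 ≈ -1.605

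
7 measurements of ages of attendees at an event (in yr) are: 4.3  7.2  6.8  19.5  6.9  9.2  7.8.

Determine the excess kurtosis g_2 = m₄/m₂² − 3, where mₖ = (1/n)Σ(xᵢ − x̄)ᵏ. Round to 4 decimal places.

1.4262

x̄ = 8.8143
Σ(xᵢ − x̄)² = 146.0686 ⇒ m₂ = 20.86694
Σ(xᵢ − x̄)⁴ = 13491.1541 ⇒ m₄ = 1927.30772
m₂² = 435.42913
g_2 = m₄/m₂² − 3 = 4.42623 − 3 ≈ 1.4262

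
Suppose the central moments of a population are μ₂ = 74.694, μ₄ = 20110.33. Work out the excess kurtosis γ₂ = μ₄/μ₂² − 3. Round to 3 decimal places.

μ₂² = 74.694² = 5579.19364
μ₄/μ₂² = 20110.33 / 5579.19364 = 3.60452
γ₂ = 3.60452 − 3 ≈ 0.605

0.605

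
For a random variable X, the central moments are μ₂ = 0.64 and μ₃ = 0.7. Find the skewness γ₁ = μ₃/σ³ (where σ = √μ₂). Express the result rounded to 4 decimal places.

1.3672

σ = √μ₂ = √0.64 = 0.80000
σ³ = μ₂^(3/2) = 0.51200
γ₁ = μ₃/σ³ = 0.7 / 0.51200 ≈ 1.3672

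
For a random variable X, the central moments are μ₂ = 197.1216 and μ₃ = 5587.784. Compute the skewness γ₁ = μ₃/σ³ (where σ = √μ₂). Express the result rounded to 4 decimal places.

σ = √μ₂ = √197.1216 = 14.04000
σ³ = μ₂^(3/2) = 2767.58726
γ₁ = μ₃/σ³ = 5587.784 / 2767.58726 ≈ 2.0190

2.0190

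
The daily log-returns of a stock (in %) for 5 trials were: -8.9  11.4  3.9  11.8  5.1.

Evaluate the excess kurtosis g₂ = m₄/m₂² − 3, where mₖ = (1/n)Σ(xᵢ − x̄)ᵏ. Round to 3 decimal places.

-0.565

x̄ = 4.6600
Σ(xᵢ − x̄)² = 281.0520 ⇒ m₂ = 56.21040
Σ(xᵢ − x̄)⁴ = 38472.4583 ⇒ m₄ = 7694.49167
m₂² = 3159.60907
g₂ = m₄/m₂² − 3 = 2.43527 − 3 ≈ -0.565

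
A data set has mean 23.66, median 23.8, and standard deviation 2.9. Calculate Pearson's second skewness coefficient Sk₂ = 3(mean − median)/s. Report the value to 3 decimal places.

-0.145

Sk₂ = 3(23.66 − 23.8) / 2.9 = 3 × -0.1400 / 2.9
    = -0.4200 / 2.9 ≈ -0.145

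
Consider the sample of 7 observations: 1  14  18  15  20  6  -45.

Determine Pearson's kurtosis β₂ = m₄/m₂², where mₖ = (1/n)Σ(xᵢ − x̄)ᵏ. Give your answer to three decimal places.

x̄ = 4.1429
Σ(xᵢ − x̄)² = 3086.8571 ⇒ m₂ = 440.97959
Σ(xᵢ − x̄)⁴ = 5955867.2770 ⇒ m₄ = 850838.18242
m₂² = 194463.00042
β₂ = m₄/m₂² = 850838.18242 / 194463.00042 ≈ 4.375

4.375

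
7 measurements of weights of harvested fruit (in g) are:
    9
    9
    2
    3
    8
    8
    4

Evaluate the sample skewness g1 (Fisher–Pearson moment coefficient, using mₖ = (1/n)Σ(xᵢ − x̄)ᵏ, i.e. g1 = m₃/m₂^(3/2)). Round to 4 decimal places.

-0.3421

x̄ = (9 + 9 + 2 + 3 + 8 + 8 + 4) / 7 = 6.1429
deviations (xᵢ − x̄): 2.8571, 2.8571, -4.1429, -3.1429, 1.8571, 1.8571, -2.1429
Σ(xᵢ − x̄)² = 54.8571 ⇒ m₂ = 54.8571/7 = 7.83673
Σ(xᵢ − x̄)³ = -52.5306 ⇒ m₃ = -52.5306/7 = -7.50437
m₂^(3/2) = 7.83673^(1.5) = 21.93829
g1 = m₃ / m₂^(3/2) = -7.50437 / 21.93829 ≈ -0.3421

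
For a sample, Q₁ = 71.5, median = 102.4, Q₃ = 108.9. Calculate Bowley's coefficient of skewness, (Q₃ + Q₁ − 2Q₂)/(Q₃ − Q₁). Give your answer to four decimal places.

-0.6524

numerator: Q₃ + Q₁ − 2Q₂ = 108.9 + 71.5 − 2×102.4 = -24.4000
denominator: Q₃ − Q₁ = 108.9 − 71.5 = 37.4000
Bowley skewness = -24.4000 / 37.4000 ≈ -0.6524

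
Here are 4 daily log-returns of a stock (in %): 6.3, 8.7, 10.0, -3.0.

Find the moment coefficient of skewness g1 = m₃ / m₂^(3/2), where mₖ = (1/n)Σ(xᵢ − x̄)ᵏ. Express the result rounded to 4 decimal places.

x̄ = (6.3 + 8.7 + 10.0 - 3.0) / 4 = 5.5000
deviations (xᵢ − x̄): 0.8000, 3.2000, 4.5000, -8.5000
Σ(xᵢ − x̄)² = 103.3800 ⇒ m₂ = 103.3800/4 = 25.84500
Σ(xᵢ − x̄)³ = -489.7200 ⇒ m₃ = -489.7200/4 = -122.43000
m₂^(3/2) = 25.84500^(1.5) = 131.39075
g1 = m₃ / m₂^(3/2) = -122.43000 / 131.39075 ≈ -0.9318

-0.9318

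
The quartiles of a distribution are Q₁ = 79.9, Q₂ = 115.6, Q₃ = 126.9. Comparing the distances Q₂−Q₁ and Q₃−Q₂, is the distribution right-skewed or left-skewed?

Q₂ − Q₁ = 35.7;  Q₃ − Q₂ = 11.3
Q₂ − Q₁ > Q₃ − Q₂ ⇒ the lower half is more spread out ⇒ left-skewed.

left-skewed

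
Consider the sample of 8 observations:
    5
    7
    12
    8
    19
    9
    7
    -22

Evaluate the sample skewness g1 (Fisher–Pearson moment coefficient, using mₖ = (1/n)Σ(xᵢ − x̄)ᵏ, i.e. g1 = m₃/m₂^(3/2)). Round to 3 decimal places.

-1.634

x̄ = (5 + 7 + 12 + 8 + 19 + 9 + 7 - 22) / 8 = 5.6250
deviations (xᵢ − x̄): -0.6250, 1.3750, 6.3750, 2.3750, 13.3750, 3.3750, 1.3750, -27.6250
Σ(xᵢ − x̄)² = 1003.8750 ⇒ m₂ = 1003.8750/8 = 125.48438
Σ(xᵢ − x̄)³ = -18373.2188 ⇒ m₃ = -18373.2188/8 = -2296.65234
m₂^(3/2) = 125.48438^(1.5) = 1405.67357
g1 = m₃ / m₂^(3/2) = -2296.65234 / 1405.67357 ≈ -1.634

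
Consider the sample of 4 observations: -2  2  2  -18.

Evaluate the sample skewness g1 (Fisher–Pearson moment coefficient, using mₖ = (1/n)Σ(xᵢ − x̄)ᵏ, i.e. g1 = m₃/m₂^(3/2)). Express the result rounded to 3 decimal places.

x̄ = (-2 + 2 + 2 - 18) / 4 = -4.0000
deviations (xᵢ − x̄): 2.0000, 6.0000, 6.0000, -14.0000
Σ(xᵢ − x̄)² = 272.0000 ⇒ m₂ = 272.0000/4 = 68.00000
Σ(xᵢ − x̄)³ = -2304.0000 ⇒ m₃ = -2304.0000/4 = -576.00000
m₂^(3/2) = 68.00000^(1.5) = 560.74237
g1 = m₃ / m₂^(3/2) = -576.00000 / 560.74237 ≈ -1.027

-1.027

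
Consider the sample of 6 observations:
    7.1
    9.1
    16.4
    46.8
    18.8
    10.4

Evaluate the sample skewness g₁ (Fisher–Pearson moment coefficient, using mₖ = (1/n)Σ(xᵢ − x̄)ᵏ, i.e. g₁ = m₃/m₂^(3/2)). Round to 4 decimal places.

1.4407

x̄ = (7.1 + 9.1 + 16.4 + 46.8 + 18.8 + 10.4) / 6 = 18.1000
deviations (xᵢ − x̄): -11.0000, -9.0000, -1.7000, 28.7000, 0.7000, -7.7000
Σ(xᵢ − x̄)² = 1088.3600 ⇒ m₂ = 1088.3600/6 = 181.39333
Σ(xᵢ − x̄)³ = 21118.8000 ⇒ m₃ = 21118.8000/6 = 3519.80000
m₂^(3/2) = 181.39333^(1.5) = 2443.04790
g₁ = m₃ / m₂^(3/2) = 3519.80000 / 2443.04790 ≈ 1.4407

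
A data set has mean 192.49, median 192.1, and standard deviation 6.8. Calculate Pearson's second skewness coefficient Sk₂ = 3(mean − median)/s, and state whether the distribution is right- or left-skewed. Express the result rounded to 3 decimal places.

0.172, right-skewed

Sk₂ = 3(192.49 − 192.1) / 6.8 = 3 × 0.3900 / 6.8
    = 1.1700 / 6.8 ≈ 0.172
Sk₂ > 0 ⇒ mean > median ⇒ right-skewed (positive skew).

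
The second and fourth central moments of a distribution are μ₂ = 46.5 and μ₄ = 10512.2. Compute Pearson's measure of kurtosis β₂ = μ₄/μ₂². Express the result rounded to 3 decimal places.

μ₂² = 46.5² = 2162.25000
μ₄/μ₂² = 10512.2 / 2162.25000 = 4.86169
β₂ ≈ 4.862

4.862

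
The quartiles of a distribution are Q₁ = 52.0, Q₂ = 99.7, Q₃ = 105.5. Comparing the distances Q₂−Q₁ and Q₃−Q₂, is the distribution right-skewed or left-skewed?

left-skewed

Q₂ − Q₁ = 47.7;  Q₃ − Q₂ = 5.8
Q₂ − Q₁ > Q₃ − Q₂ ⇒ the lower half is more spread out ⇒ left-skewed.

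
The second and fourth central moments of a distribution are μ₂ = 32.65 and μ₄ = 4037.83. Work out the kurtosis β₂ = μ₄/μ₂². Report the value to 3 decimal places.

3.788

μ₂² = 32.65² = 1066.02250
μ₄/μ₂² = 4037.83 / 1066.02250 = 3.78775
β₂ ≈ 3.788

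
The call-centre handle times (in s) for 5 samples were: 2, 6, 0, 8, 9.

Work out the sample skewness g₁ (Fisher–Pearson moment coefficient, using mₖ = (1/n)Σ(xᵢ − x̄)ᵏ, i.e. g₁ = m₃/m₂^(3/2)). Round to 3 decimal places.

-0.289

x̄ = (2 + 6 + 0 + 8 + 9) / 5 = 5.0000
deviations (xᵢ − x̄): -3.0000, 1.0000, -5.0000, 3.0000, 4.0000
Σ(xᵢ − x̄)² = 60.0000 ⇒ m₂ = 60.0000/5 = 12.00000
Σ(xᵢ − x̄)³ = -60.0000 ⇒ m₃ = -60.0000/5 = -12.00000
m₂^(3/2) = 12.00000^(1.5) = 41.56922
g₁ = m₃ / m₂^(3/2) = -12.00000 / 41.56922 ≈ -0.289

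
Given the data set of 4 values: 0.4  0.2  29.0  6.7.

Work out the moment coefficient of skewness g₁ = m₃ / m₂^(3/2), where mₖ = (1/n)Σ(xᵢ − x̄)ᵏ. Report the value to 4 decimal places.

0.9967

x̄ = (0.4 + 0.2 + 29.0 + 6.7) / 4 = 9.0750
deviations (xᵢ − x̄): -8.6750, -8.8750, 19.9250, -2.3750
Σ(xᵢ − x̄)² = 556.6675 ⇒ m₂ = 556.6675/4 = 139.16688
Σ(xᵢ − x̄)³ = 6545.0531 ⇒ m₃ = 6545.0531/4 = 1636.26328
m₂^(3/2) = 139.16688^(1.5) = 1641.73786
g₁ = m₃ / m₂^(3/2) = 1636.26328 / 1641.73786 ≈ 0.9967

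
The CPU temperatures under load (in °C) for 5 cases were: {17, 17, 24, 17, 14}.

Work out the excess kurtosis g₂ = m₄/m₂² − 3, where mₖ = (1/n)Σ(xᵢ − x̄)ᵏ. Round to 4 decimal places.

-0.1906

x̄ = 17.8000
Σ(xᵢ − x̄)² = 54.8000 ⇒ m₂ = 10.96000
Σ(xᵢ − x̄)⁴ = 1687.3760 ⇒ m₄ = 337.47520
m₂² = 120.12160
g₂ = m₄/m₂² − 3 = 2.80945 − 3 ≈ -0.1906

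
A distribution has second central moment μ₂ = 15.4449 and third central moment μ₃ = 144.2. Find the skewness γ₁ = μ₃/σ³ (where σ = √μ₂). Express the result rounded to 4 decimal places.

2.3757

σ = √μ₂ = √15.4449 = 3.93000
σ³ = μ₂^(3/2) = 60.69846
γ₁ = μ₃/σ³ = 144.2 / 60.69846 ≈ 2.3757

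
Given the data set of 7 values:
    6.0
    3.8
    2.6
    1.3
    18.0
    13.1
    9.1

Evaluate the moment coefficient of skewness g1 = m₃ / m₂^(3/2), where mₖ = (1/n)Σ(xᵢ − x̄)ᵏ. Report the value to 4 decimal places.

0.6338

x̄ = (6.0 + 3.8 + 2.6 + 1.3 + 18.0 + 13.1 + 9.1) / 7 = 7.7000
deviations (xᵢ − x̄): -1.7000, -3.9000, -5.1000, -6.4000, 10.3000, 5.4000, 1.4000
Σ(xᵢ − x̄)² = 222.2800 ⇒ m₂ = 222.2800/7 = 31.75429
Σ(xᵢ − x̄)³ = 793.9080 ⇒ m₃ = 793.9080/7 = 113.41543
m₂^(3/2) = 31.75429^(1.5) = 178.93839
g1 = m₃ / m₂^(3/2) = 113.41543 / 178.93839 ≈ 0.6338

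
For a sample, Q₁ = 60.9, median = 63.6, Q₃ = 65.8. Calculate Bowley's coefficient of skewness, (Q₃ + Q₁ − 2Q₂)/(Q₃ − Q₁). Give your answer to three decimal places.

numerator: Q₃ + Q₁ − 2Q₂ = 65.8 + 60.9 − 2×63.6 = -0.5000
denominator: Q₃ − Q₁ = 65.8 − 60.9 = 4.9000
Bowley skewness = -0.5000 / 4.9000 ≈ -0.102

-0.102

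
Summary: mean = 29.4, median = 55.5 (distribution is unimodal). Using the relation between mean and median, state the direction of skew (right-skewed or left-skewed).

mean − median = 29.4 − 55.5 = -26.1
mean < median ⇒ the longer tail is on the left ⇒ left-skewed (negatively skewed).

left-skewed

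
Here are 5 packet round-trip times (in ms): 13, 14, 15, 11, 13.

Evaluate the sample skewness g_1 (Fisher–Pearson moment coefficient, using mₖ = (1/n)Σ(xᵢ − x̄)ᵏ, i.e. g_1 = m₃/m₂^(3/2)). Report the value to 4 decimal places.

x̄ = (13 + 14 + 15 + 11 + 13) / 5 = 13.2000
deviations (xᵢ − x̄): -0.2000, 0.8000, 1.8000, -2.2000, -0.2000
Σ(xᵢ − x̄)² = 8.8000 ⇒ m₂ = 8.8000/5 = 1.76000
Σ(xᵢ − x̄)³ = -4.3200 ⇒ m₃ = -4.3200/5 = -0.86400
m₂^(3/2) = 1.76000^(1.5) = 2.33490
g_1 = m₃ / m₂^(3/2) = -0.86400 / 2.33490 ≈ -0.3700

-0.3700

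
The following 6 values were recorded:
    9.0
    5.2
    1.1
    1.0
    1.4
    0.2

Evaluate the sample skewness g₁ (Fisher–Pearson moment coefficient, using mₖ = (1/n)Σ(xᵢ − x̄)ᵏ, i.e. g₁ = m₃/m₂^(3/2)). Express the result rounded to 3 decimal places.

1.024

x̄ = (9.0 + 5.2 + 1.1 + 1.0 + 1.4 + 0.2) / 6 = 2.9833
deviations (xᵢ − x̄): 6.0167, 2.2167, -1.8833, -1.9833, -1.5833, -2.7833
Σ(xᵢ − x̄)² = 58.8483 ⇒ m₂ = 58.8483/6 = 9.80806
Σ(xᵢ − x̄)³ = 188.6834 ⇒ m₃ = 188.6834/6 = 31.44724
m₂^(3/2) = 9.80806^(1.5) = 30.71669
g₁ = m₃ / m₂^(3/2) = 31.44724 / 30.71669 ≈ 1.024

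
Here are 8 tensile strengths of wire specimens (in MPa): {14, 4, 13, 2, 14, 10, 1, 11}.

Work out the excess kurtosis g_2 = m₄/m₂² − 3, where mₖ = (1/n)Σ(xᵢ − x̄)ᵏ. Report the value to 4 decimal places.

x̄ = 8.6250
Σ(xᵢ − x̄)² = 207.8750 ⇒ m₂ = 25.98438
Σ(xᵢ − x̄)⁴ = 7835.3691 ⇒ m₄ = 979.42114
m₂² = 675.18774
g_2 = m₄/m₂² − 3 = 1.45059 − 3 ≈ -1.5494

-1.5494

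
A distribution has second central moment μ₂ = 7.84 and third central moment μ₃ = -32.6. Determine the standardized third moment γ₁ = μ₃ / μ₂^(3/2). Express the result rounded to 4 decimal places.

σ = √μ₂ = √7.84 = 2.80000
σ³ = μ₂^(3/2) = 21.95200
γ₁ = μ₃/σ³ = -32.6 / 21.95200 ≈ -1.4851

-1.4851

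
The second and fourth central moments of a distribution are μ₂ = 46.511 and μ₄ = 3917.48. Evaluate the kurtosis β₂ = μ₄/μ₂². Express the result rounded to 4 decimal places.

1.8109

μ₂² = 46.511² = 2163.27312
μ₄/μ₂² = 3917.48 / 2163.27312 = 1.81090
β₂ ≈ 1.8109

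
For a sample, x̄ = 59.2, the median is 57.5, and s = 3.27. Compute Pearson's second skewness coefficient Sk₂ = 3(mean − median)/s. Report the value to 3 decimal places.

Sk₂ = 3(59.2 − 57.5) / 3.27 = 3 × 1.7000 / 3.27
    = 5.1000 / 3.27 ≈ 1.560

1.560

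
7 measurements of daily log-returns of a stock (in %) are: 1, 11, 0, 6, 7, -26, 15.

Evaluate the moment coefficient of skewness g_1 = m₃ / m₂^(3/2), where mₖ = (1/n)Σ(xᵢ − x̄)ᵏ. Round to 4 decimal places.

-1.4049

x̄ = (1 + 11 + 0 + 6 + 7 - 26 + 15) / 7 = 2.0000
deviations (xᵢ − x̄): -1.0000, 9.0000, -2.0000, 4.0000, 5.0000, -28.0000, 13.0000
Σ(xᵢ − x̄)² = 1080.0000 ⇒ m₂ = 1080.0000/7 = 154.28571
Σ(xᵢ − x̄)³ = -18846.0000 ⇒ m₃ = -18846.0000/7 = -2692.28571
m₂^(3/2) = 154.28571^(1.5) = 1916.41064
g_1 = m₃ / m₂^(3/2) = -2692.28571 / 1916.41064 ≈ -1.4049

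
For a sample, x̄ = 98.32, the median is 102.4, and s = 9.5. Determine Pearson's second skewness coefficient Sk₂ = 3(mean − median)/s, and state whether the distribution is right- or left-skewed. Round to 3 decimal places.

Sk₂ = 3(98.32 − 102.4) / 9.5 = 3 × -4.0800 / 9.5
    = -12.2400 / 9.5 ≈ -1.288
Sk₂ < 0 ⇒ mean < median ⇒ left-skewed (negative skew).

-1.288, left-skewed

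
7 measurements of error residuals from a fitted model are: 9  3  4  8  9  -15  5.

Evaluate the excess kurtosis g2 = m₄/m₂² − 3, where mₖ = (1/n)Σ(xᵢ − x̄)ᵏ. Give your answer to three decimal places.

x̄ = 3.2857
Σ(xᵢ − x̄)² = 425.4286 ⇒ m₂ = 60.77551
Σ(xᵢ − x̄)⁴ = 114436.7988 ⇒ m₄ = 16348.11412
m₂² = 3693.66264
g2 = m₄/m₂² − 3 = 4.42599 − 3 ≈ 1.426

1.426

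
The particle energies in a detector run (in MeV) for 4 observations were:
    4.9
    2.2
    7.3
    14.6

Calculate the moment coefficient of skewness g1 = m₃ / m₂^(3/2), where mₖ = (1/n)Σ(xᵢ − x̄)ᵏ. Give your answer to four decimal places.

x̄ = (4.9 + 2.2 + 7.3 + 14.6) / 4 = 7.2500
deviations (xᵢ − x̄): -2.3500, -5.0500, 0.0500, 7.3500
Σ(xᵢ − x̄)² = 85.0500 ⇒ m₂ = 85.0500/4 = 21.26250
Σ(xᵢ − x̄)³ = 255.3000 ⇒ m₃ = 255.3000/4 = 63.82500
m₂^(3/2) = 21.26250^(1.5) = 98.04411
g1 = m₃ / m₂^(3/2) = 63.82500 / 98.04411 ≈ 0.6510

0.6510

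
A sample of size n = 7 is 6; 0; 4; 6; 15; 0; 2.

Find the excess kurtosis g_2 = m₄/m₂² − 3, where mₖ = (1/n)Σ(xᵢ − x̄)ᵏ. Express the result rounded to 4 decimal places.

x̄ = 4.7143
Σ(xᵢ − x̄)² = 161.4286 ⇒ m₂ = 23.06122
Σ(xᵢ − x̄)⁴ = 12240.6356 ⇒ m₄ = 1748.66222
m₂² = 531.82007
g_2 = m₄/m₂² − 3 = 3.28807 − 3 ≈ 0.2881

0.2881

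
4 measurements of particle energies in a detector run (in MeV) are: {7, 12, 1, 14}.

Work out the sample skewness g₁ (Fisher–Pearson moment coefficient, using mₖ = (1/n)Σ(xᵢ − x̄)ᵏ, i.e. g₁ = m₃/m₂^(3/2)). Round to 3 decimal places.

-0.426

x̄ = (7 + 12 + 1 + 14) / 4 = 8.5000
deviations (xᵢ − x̄): -1.5000, 3.5000, -7.5000, 5.5000
Σ(xᵢ − x̄)² = 101.0000 ⇒ m₂ = 101.0000/4 = 25.25000
Σ(xᵢ − x̄)³ = -216.0000 ⇒ m₃ = -216.0000/4 = -54.00000
m₂^(3/2) = 25.25000^(1.5) = 126.87968
g₁ = m₃ / m₂^(3/2) = -54.00000 / 126.87968 ≈ -0.426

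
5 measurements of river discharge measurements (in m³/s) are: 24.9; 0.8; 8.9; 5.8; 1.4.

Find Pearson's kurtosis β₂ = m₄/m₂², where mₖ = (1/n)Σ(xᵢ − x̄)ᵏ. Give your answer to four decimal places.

x̄ = 8.3600
Σ(xᵢ − x̄)² = 386.0120 ⇒ m₂ = 77.20240
Σ(xᵢ − x̄)⁴ = 80497.5776 ⇒ m₄ = 16099.51553
m₂² = 5960.21057
β₂ = m₄/m₂² = 16099.51553 / 5960.21057 ≈ 2.7012

2.7012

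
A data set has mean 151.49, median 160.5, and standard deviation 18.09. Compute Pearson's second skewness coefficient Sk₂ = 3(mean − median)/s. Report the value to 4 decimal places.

Sk₂ = 3(151.49 − 160.5) / 18.09 = 3 × -9.0100 / 18.09
    = -27.0300 / 18.09 ≈ -1.4942

-1.4942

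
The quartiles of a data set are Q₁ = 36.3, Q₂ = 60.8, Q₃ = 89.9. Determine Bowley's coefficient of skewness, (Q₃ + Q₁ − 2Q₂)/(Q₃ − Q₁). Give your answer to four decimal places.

numerator: Q₃ + Q₁ − 2Q₂ = 89.9 + 36.3 − 2×60.8 = 4.6000
denominator: Q₃ − Q₁ = 89.9 − 36.3 = 53.6000
Bowley skewness = 4.6000 / 53.6000 ≈ 0.0858

0.0858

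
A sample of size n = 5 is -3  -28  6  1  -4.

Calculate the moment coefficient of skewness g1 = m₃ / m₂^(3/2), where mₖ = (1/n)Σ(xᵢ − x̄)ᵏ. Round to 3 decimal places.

-1.158

x̄ = (-3 - 28 + 6 + 1 - 4) / 5 = -5.6000
deviations (xᵢ − x̄): 2.6000, -22.4000, 11.6000, 6.6000, 1.6000
Σ(xᵢ − x̄)² = 689.2000 ⇒ m₂ = 689.2000/5 = 137.84000
Σ(xᵢ − x̄)³ = -9369.3600 ⇒ m₃ = -9369.3600/5 = -1873.87200
m₂^(3/2) = 137.84000^(1.5) = 1618.31439
g1 = m₃ / m₂^(3/2) = -1873.87200 / 1618.31439 ≈ -1.158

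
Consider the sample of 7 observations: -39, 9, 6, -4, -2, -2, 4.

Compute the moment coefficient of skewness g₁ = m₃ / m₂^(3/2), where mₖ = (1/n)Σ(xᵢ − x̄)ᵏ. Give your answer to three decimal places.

x̄ = (-39 + 9 + 6 - 4 - 2 - 2 + 4) / 7 = -4.0000
deviations (xᵢ − x̄): -35.0000, 13.0000, 10.0000, 0.0000, 2.0000, 2.0000, 8.0000
Σ(xᵢ − x̄)² = 1566.0000 ⇒ m₂ = 1566.0000/7 = 223.71429
Σ(xᵢ − x̄)³ = -39150.0000 ⇒ m₃ = -39150.0000/7 = -5592.85714
m₂^(3/2) = 223.71429^(1.5) = 3346.11279
g₁ = m₃ / m₂^(3/2) = -5592.85714 / 3346.11279 ≈ -1.671

-1.671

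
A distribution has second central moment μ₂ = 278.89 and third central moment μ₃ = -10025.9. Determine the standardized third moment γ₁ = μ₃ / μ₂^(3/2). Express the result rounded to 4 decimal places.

-2.1527

σ = √μ₂ = √278.89 = 16.70000
σ³ = μ₂^(3/2) = 4657.46300
γ₁ = μ₃/σ³ = -10025.9 / 4657.46300 ≈ -2.1527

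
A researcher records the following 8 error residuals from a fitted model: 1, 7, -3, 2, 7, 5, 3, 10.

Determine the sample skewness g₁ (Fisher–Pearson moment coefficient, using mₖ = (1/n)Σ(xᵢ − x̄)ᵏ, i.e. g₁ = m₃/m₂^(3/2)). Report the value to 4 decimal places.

-0.2383

x̄ = (1 + 7 - 3 + 2 + 7 + 5 + 3 + 10) / 8 = 4.0000
deviations (xᵢ − x̄): -3.0000, 3.0000, -7.0000, -2.0000, 3.0000, 1.0000, -1.0000, 6.0000
Σ(xᵢ − x̄)² = 118.0000 ⇒ m₂ = 118.0000/8 = 14.75000
Σ(xᵢ − x̄)³ = -108.0000 ⇒ m₃ = -108.0000/8 = -13.50000
m₂^(3/2) = 14.75000^(1.5) = 56.64845
g₁ = m₃ / m₂^(3/2) = -13.50000 / 56.64845 ≈ -0.2383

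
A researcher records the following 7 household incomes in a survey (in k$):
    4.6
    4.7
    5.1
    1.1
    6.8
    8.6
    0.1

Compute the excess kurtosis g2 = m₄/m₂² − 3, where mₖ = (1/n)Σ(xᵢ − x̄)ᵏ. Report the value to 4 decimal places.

x̄ = 4.4286
Σ(xᵢ − x̄)² = 53.3943 ⇒ m₂ = 7.62776
Σ(xᵢ − x̄)⁴ = 808.4341 ⇒ m₄ = 115.49058
m₂² = 58.18265
g2 = m₄/m₂² − 3 = 1.98497 − 3 ≈ -1.0150

-1.0150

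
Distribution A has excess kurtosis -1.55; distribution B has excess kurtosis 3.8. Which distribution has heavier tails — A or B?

Higher excess kurtosis ⇒ heavier tails relative to the normal distribution.
-1.55 vs 3.8: the larger is 3.8, so B has heavier tails. (B is leptokurtic — heavier-than-normal tails; the other is platykurtic.)

B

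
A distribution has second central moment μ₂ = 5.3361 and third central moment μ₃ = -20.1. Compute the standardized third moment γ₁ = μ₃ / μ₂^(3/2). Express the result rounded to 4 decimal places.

σ = √μ₂ = √5.3361 = 2.31000
σ³ = μ₂^(3/2) = 12.32639
γ₁ = μ₃/σ³ = -20.1 / 12.32639 ≈ -1.6306

-1.6306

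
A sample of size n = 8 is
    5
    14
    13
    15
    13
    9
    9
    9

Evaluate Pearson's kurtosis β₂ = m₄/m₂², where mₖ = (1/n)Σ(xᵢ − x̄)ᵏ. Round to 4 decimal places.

2.0231

x̄ = 10.8750
Σ(xᵢ − x̄)² = 80.8750 ⇒ m₂ = 10.10938
Σ(xᵢ − x̄)⁴ = 1654.0879 ⇒ m₄ = 206.76099
m₂² = 102.19946
β₂ = m₄/m₂² = 206.76099 / 102.19946 ≈ 2.0231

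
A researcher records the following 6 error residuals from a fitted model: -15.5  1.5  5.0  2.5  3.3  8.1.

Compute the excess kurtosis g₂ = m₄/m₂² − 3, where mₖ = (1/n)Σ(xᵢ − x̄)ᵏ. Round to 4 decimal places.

0.7058

x̄ = 0.8167
Σ(xᵢ − x̄)² = 346.2483 ⇒ m₂ = 57.70806
Σ(xᵢ − x̄)⁴ = 74046.8523 ⇒ m₄ = 12341.14205
m₂² = 3330.21968
g₂ = m₄/m₂² − 3 = 3.70580 − 3 ≈ 0.7058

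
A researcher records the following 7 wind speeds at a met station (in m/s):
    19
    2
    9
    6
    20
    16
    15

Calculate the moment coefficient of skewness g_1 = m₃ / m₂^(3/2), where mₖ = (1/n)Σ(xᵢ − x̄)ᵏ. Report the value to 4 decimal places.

x̄ = (19 + 2 + 9 + 6 + 20 + 16 + 15) / 7 = 12.4286
deviations (xᵢ − x̄): 6.5714, -10.4286, -3.4286, -6.4286, 7.5714, 3.5714, 2.5714
Σ(xᵢ − x̄)² = 281.7143 ⇒ m₂ = 281.7143/7 = 40.24490
Σ(xᵢ − x̄)³ = -659.7551 ⇒ m₃ = -659.7551/7 = -94.25073
m₂^(3/2) = 40.24490^(1.5) = 255.30907
g_1 = m₃ / m₂^(3/2) = -94.25073 / 255.30907 ≈ -0.3692

-0.3692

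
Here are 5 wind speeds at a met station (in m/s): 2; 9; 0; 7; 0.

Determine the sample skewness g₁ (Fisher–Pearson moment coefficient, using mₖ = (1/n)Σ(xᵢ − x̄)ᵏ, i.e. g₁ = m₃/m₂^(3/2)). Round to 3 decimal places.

0.386

x̄ = (2 + 9 + 0 + 7 + 0) / 5 = 3.6000
deviations (xᵢ − x̄): -1.6000, 5.4000, -3.6000, 3.4000, -3.6000
Σ(xᵢ − x̄)² = 69.2000 ⇒ m₂ = 69.2000/5 = 13.84000
Σ(xᵢ − x̄)³ = 99.3600 ⇒ m₃ = 99.3600/5 = 19.87200
m₂^(3/2) = 13.84000^(1.5) = 51.48778
g₁ = m₃ / m₂^(3/2) = 19.87200 / 51.48778 ≈ 0.386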